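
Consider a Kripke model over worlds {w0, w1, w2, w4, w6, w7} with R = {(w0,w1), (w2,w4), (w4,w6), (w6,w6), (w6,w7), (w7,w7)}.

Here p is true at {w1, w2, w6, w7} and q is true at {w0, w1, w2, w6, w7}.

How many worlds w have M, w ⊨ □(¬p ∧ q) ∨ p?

4

w0: □(¬p ∧ q) is F, p is F. ✗
w1: □(¬p ∧ q) is T, p is T. ✓
w2: □(¬p ∧ q) is F, p is T. ✓
w4: □(¬p ∧ q) is F, p is F. ✗
w6: □(¬p ∧ q) is F, p is T. ✓
w7: □(¬p ∧ q) is F, p is T. ✓
Satisfying worlds: {w1, w2, w6, w7}.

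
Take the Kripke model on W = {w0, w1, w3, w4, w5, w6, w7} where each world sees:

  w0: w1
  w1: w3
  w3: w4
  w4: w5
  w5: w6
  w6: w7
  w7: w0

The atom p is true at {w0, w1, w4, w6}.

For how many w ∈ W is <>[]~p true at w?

w0: successors {w1}; []~p there: w1:T. ✓
w1: successors {w3}; []~p there: w3:F. ✗
w3: successors {w4}; []~p there: w4:T. ✓
w4: successors {w5}; []~p there: w5:F. ✗
w5: successors {w6}; []~p there: w6:T. ✓
w6: successors {w7}; []~p there: w7:F. ✗
w7: successors {w0}; []~p there: w0:F. ✗
Satisfying worlds: {w0, w3, w5}.

3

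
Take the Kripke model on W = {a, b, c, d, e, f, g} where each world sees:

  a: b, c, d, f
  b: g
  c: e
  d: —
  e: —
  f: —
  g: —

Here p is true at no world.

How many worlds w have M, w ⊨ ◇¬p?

3

a: successors {b, c, d, f}; ¬p there: b:T, c:T, d:T, f:T. ✓
b: successors {g}; ¬p there: g:T. ✓
c: successors {e}; ¬p there: e:T. ✓
d: no successors, so ◇¬p fails. ✗
e: no successors, so ◇¬p fails. ✗
f: no successors, so ◇¬p fails. ✗
g: no successors, so ◇¬p fails. ✗
Satisfying worlds: {a, b, c}.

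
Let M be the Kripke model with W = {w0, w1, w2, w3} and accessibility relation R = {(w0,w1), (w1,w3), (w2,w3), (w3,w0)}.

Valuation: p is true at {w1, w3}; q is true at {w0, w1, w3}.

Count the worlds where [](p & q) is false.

1

w0: successors {w1}; p & q there: w1:T. ✓
w1: successors {w3}; p & q there: w3:T. ✓
w2: successors {w3}; p & q there: w3:T. ✓
w3: successors {w0}; p & q there: w0:F. ✗
Satisfying worlds: {w0, w1, w2}.
So [](p & q) fails at the other 1 world.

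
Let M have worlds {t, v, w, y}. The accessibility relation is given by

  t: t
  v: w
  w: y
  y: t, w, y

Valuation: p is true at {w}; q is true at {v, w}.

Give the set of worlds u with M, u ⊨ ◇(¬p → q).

{v, y}

t: successors {t}; ¬p → q there: t:F. ✗
v: successors {w}; ¬p → q there: w:T. ✓
w: successors {y}; ¬p → q there: y:F. ✗
y: successors {t, w, y}; ¬p → q there: t:F, w:T, y:F. ✓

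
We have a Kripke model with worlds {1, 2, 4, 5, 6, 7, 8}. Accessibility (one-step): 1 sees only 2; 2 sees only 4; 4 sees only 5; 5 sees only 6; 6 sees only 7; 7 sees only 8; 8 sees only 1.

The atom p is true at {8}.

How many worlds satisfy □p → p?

6

1: □p is F, p is F. ✓
2: □p is F, p is F. ✓
4: □p is F, p is F. ✓
5: □p is F, p is F. ✓
6: □p is F, p is F. ✓
7: □p is T, p is F. ✗
8: □p is F, p is T. ✓
Satisfying worlds: {1, 2, 4, 5, 6, 8}.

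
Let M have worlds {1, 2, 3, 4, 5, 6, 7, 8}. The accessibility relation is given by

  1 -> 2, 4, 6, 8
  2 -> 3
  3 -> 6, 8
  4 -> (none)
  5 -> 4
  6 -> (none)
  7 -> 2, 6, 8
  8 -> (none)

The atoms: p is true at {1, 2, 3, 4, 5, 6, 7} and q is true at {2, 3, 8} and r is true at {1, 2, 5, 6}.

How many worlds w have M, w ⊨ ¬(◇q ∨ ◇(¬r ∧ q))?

4

1: ◇q ∨ ◇(¬r ∧ q) is T. ✗
2: ◇q ∨ ◇(¬r ∧ q) is T. ✗
3: ◇q ∨ ◇(¬r ∧ q) is T. ✗
4: ◇q ∨ ◇(¬r ∧ q) is F. ✓
5: ◇q ∨ ◇(¬r ∧ q) is F. ✓
6: ◇q ∨ ◇(¬r ∧ q) is F. ✓
7: ◇q ∨ ◇(¬r ∧ q) is T. ✗
8: ◇q ∨ ◇(¬r ∧ q) is F. ✓
Satisfying worlds: {4, 5, 6, 8}.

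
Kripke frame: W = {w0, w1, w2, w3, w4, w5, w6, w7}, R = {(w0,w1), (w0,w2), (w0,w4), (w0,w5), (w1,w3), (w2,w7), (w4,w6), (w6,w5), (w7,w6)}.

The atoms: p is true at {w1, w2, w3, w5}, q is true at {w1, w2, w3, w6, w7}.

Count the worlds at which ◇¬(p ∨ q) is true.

1

w0: successors {w1, w2, w4, w5}; ¬(p ∨ q) there: w1:F, w2:F, w4:T, w5:F. ✓
w1: successors {w3}; ¬(p ∨ q) there: w3:F. ✗
w2: successors {w7}; ¬(p ∨ q) there: w7:F. ✗
w3: no successors, so ◇¬(p ∨ q) fails. ✗
w4: successors {w6}; ¬(p ∨ q) there: w6:F. ✗
w5: no successors, so ◇¬(p ∨ q) fails. ✗
w6: successors {w5}; ¬(p ∨ q) there: w5:F. ✗
w7: successors {w6}; ¬(p ∨ q) there: w6:F. ✗
Satisfying worlds: {w0}.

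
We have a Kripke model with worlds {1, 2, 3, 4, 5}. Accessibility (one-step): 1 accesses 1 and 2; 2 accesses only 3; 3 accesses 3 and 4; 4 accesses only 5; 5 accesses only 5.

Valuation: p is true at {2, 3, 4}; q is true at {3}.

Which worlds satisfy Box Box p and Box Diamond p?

1: Box Box p is F, Box Diamond p is T. ✗
2: Box Box p is T, Box Diamond p is T. ✓
3: Box Box p is F, Box Diamond p is F. ✗
4: Box Box p is F, Box Diamond p is F. ✗
5: Box Box p is F, Box Diamond p is F. ✗

{2}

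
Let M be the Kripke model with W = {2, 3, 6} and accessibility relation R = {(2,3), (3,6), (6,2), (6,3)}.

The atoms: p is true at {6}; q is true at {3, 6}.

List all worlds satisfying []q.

2: successors {3}; q there: 3:T. ✓
3: successors {6}; q there: 6:T. ✓
6: successors {2, 3}; q there: 2:F, 3:T. ✗

{2, 3}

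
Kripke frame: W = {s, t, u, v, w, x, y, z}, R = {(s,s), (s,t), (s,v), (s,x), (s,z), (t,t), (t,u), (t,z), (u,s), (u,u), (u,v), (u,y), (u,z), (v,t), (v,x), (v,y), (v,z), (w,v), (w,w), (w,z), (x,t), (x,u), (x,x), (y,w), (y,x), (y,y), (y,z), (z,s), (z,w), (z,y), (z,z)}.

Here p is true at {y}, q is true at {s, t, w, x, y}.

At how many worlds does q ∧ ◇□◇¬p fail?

s: q is T, ◇□◇¬p is T. ✓
t: q is T, ◇□◇¬p is T. ✓
u: q is F, ◇□◇¬p is T. ✗
v: q is F, ◇□◇¬p is T. ✗
w: q is T, ◇□◇¬p is T. ✓
x: q is T, ◇□◇¬p is T. ✓
y: q is T, ◇□◇¬p is T. ✓
z: q is F, ◇□◇¬p is T. ✗
Satisfying worlds: {s, t, w, x, y}.
So q ∧ ◇□◇¬p fails at the other 3 worlds.

3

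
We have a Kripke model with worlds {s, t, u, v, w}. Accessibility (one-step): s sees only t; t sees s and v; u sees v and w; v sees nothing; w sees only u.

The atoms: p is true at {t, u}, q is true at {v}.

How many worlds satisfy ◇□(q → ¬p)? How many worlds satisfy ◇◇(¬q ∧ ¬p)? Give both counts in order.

For ◇□(q → ¬p):
s: successors {t}; □(q → ¬p) there: t:T. ✓
t: successors {s, v}; □(q → ¬p) there: s:T, v:T. ✓
u: successors {v, w}; □(q → ¬p) there: v:T, w:T. ✓
v: no successors, so ◇□(q → ¬p) fails. ✗
w: successors {u}; □(q → ¬p) there: u:T. ✓
— 4 worlds.
For ◇◇(¬q ∧ ¬p):
s: successors {t}; ◇(¬q ∧ ¬p) there: t:T. ✓
t: successors {s, v}; ◇(¬q ∧ ¬p) there: s:F, v:F. ✗
u: successors {v, w}; ◇(¬q ∧ ¬p) there: v:F, w:F. ✗
v: no successors, so ◇◇(¬q ∧ ¬p) fails. ✗
w: successors {u}; ◇(¬q ∧ ¬p) there: u:T. ✓
— 2 worlds.

4 and 2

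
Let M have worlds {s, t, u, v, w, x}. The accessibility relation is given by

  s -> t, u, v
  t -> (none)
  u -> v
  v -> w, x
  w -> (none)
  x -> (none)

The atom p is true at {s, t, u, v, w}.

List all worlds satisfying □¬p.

{t, w, x}

s: successors {t, u, v}; ¬p there: t:F, u:F, v:F. ✗
t: no successors, so □¬p holds vacuously. ✓
u: successors {v}; ¬p there: v:F. ✗
v: successors {w, x}; ¬p there: w:F, x:T. ✗
w: no successors, so □¬p holds vacuously. ✓
x: no successors, so □¬p holds vacuously. ✓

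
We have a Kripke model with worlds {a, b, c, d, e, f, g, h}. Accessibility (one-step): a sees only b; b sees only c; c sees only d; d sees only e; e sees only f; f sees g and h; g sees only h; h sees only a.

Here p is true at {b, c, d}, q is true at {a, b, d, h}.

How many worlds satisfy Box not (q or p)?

2

a: successors {b}; not (q or p) there: b:F. ✗
b: successors {c}; not (q or p) there: c:F. ✗
c: successors {d}; not (q or p) there: d:F. ✗
d: successors {e}; not (q or p) there: e:T. ✓
e: successors {f}; not (q or p) there: f:T. ✓
f: successors {g, h}; not (q or p) there: g:T, h:F. ✗
g: successors {h}; not (q or p) there: h:F. ✗
h: successors {a}; not (q or p) there: a:F. ✗
Satisfying worlds: {d, e}.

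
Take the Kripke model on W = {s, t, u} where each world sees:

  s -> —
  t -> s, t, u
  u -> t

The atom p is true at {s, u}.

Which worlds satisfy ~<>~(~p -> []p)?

s: <>~(~p -> []p) is F. ✓
t: <>~(~p -> []p) is T. ✗
u: <>~(~p -> []p) is T. ✗

{s}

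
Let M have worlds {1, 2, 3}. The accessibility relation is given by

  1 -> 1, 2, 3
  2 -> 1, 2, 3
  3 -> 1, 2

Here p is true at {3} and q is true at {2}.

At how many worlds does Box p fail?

3

1: successors {1, 2, 3}; p there: 1:F, 2:F, 3:T. ✗
2: successors {1, 2, 3}; p there: 1:F, 2:F, 3:T. ✗
3: successors {1, 2}; p there: 1:F, 2:F. ✗
Satisfying worlds: ∅.
So Box p fails at the other 3 worlds.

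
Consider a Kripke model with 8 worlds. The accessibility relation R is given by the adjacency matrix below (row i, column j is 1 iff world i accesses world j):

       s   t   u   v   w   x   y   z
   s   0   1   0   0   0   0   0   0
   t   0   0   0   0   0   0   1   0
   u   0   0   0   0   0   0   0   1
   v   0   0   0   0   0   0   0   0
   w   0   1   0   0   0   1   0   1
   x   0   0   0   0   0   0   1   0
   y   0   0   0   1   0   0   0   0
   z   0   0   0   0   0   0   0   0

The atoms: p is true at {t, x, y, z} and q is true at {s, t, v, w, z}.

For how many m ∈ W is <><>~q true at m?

s: successors {t}; <>~q there: t:T. ✓
t: successors {y}; <>~q there: y:F. ✗
u: successors {z}; <>~q there: z:F. ✗
v: no successors, so <><>~q fails. ✗
w: successors {t, x, z}; <>~q there: t:T, x:T, z:F. ✓
x: successors {y}; <>~q there: y:F. ✗
y: successors {v}; <>~q there: v:F. ✗
z: no successors, so <><>~q fails. ✗
Satisfying worlds: {s, w}.

2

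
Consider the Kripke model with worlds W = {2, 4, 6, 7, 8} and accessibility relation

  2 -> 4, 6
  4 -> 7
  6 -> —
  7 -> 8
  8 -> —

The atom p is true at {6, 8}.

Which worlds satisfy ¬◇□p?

2: ◇□p is T. ✗
4: ◇□p is T. ✗
6: ◇□p is F. ✓
7: ◇□p is T. ✗
8: ◇□p is F. ✓

{6, 8}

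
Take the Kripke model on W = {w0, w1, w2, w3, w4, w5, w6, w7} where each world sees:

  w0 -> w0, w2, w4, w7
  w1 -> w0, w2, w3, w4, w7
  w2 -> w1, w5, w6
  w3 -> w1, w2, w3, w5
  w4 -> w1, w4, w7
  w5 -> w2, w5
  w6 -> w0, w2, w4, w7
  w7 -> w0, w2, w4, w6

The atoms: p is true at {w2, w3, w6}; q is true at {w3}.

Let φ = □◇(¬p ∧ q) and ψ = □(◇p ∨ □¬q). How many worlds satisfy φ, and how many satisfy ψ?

0 and 8

For □◇(¬p ∧ q):
w0: successors {w0, w2, w4, w7}; ◇(¬p ∧ q) there: w0:F, w2:F, w4:F, w7:F. ✗
w1: successors {w0, w2, w3, w4, w7}; ◇(¬p ∧ q) there: w0:F, w2:F, w3:F, w4:F, w7:F. ✗
w2: successors {w1, w5, w6}; ◇(¬p ∧ q) there: w1:F, w5:F, w6:F. ✗
w3: successors {w1, w2, w3, w5}; ◇(¬p ∧ q) there: w1:F, w2:F, w3:F, w5:F. ✗
w4: successors {w1, w4, w7}; ◇(¬p ∧ q) there: w1:F, w4:F, w7:F. ✗
w5: successors {w2, w5}; ◇(¬p ∧ q) there: w2:F, w5:F. ✗
w6: successors {w0, w2, w4, w7}; ◇(¬p ∧ q) there: w0:F, w2:F, w4:F, w7:F. ✗
w7: successors {w0, w2, w4, w6}; ◇(¬p ∧ q) there: w0:F, w2:F, w4:F, w6:F. ✗
— 0 worlds.
For □(◇p ∨ □¬q):
w0: successors {w0, w2, w4, w7}; ◇p ∨ □¬q there: w0:T, w2:T, w4:T, w7:T. ✓
w1: successors {w0, w2, w3, w4, w7}; ◇p ∨ □¬q there: w0:T, w2:T, w3:T, w4:T, w7:T. ✓
w2: successors {w1, w5, w6}; ◇p ∨ □¬q there: w1:T, w5:T, w6:T. ✓
w3: successors {w1, w2, w3, w5}; ◇p ∨ □¬q there: w1:T, w2:T, w3:T, w5:T. ✓
w4: successors {w1, w4, w7}; ◇p ∨ □¬q there: w1:T, w4:T, w7:T. ✓
w5: successors {w2, w5}; ◇p ∨ □¬q there: w2:T, w5:T. ✓
w6: successors {w0, w2, w4, w7}; ◇p ∨ □¬q there: w0:T, w2:T, w4:T, w7:T. ✓
w7: successors {w0, w2, w4, w6}; ◇p ∨ □¬q there: w0:T, w2:T, w4:T, w6:T. ✓
— 8 worlds.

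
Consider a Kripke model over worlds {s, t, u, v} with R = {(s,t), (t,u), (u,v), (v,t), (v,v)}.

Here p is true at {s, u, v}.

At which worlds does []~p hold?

{s}

s: successors {t}; ~p there: t:T. ✓
t: successors {u}; ~p there: u:F. ✗
u: successors {v}; ~p there: v:F. ✗
v: successors {t, v}; ~p there: t:T, v:F. ✗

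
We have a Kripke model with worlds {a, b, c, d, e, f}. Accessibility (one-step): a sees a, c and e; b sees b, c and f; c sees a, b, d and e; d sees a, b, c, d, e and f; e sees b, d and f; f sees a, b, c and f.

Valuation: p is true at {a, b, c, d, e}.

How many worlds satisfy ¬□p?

4

a: □p is T. ✗
b: □p is F. ✓
c: □p is T. ✗
d: □p is F. ✓
e: □p is F. ✓
f: □p is F. ✓
Satisfying worlds: {b, d, e, f}.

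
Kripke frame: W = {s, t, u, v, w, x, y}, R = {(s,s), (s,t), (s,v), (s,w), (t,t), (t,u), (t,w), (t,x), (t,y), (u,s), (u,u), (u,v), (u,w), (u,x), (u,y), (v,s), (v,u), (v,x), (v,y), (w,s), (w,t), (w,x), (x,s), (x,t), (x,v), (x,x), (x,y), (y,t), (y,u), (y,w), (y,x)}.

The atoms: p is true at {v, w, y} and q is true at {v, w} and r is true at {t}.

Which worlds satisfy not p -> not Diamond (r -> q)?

s: not p is T, not Diamond (r -> q) is F. ✗
t: not p is T, not Diamond (r -> q) is F. ✗
u: not p is T, not Diamond (r -> q) is F. ✗
v: not p is F, not Diamond (r -> q) is F. ✓
w: not p is F, not Diamond (r -> q) is F. ✓
x: not p is T, not Diamond (r -> q) is F. ✗
y: not p is F, not Diamond (r -> q) is F. ✓

{v, w, y}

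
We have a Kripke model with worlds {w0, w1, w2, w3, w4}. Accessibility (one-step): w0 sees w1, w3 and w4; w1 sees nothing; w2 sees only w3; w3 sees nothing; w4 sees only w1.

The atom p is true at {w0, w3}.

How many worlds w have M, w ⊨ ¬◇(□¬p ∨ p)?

w0: ◇(□¬p ∨ p) is T. ✗
w1: ◇(□¬p ∨ p) is F. ✓
w2: ◇(□¬p ∨ p) is T. ✗
w3: ◇(□¬p ∨ p) is F. ✓
w4: ◇(□¬p ∨ p) is T. ✗
Satisfying worlds: {w1, w3}.

2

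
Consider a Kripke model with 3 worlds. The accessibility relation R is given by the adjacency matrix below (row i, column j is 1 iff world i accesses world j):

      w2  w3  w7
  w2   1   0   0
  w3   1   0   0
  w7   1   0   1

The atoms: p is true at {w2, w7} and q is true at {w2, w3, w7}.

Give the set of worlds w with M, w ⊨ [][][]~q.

∅

w2: successors {w2}; [][]~q there: w2:F. ✗
w3: successors {w2}; [][]~q there: w2:F. ✗
w7: successors {w2, w7}; [][]~q there: w2:F, w7:F. ✗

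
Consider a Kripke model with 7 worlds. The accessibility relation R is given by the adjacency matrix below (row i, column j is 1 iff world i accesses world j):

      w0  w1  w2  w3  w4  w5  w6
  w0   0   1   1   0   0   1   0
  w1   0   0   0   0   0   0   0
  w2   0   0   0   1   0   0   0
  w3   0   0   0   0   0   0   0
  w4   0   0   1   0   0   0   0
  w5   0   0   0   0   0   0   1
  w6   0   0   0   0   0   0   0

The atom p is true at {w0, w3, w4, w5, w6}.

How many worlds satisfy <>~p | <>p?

w0: <>~p is T, <>p is T. ✓
w1: <>~p is F, <>p is F. ✗
w2: <>~p is F, <>p is T. ✓
w3: <>~p is F, <>p is F. ✗
w4: <>~p is T, <>p is F. ✓
w5: <>~p is F, <>p is T. ✓
w6: <>~p is F, <>p is F. ✗
Satisfying worlds: {w0, w2, w4, w5}.

4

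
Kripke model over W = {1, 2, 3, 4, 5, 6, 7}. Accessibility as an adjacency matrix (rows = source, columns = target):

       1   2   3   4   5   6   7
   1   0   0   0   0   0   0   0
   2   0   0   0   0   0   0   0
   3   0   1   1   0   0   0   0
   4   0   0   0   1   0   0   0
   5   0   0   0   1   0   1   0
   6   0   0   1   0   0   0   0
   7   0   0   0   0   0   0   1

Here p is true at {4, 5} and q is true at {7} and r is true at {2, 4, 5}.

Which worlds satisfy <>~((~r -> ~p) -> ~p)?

1: no successors, so <>~((~r -> ~p) -> ~p) fails. ✗
2: no successors, so <>~((~r -> ~p) -> ~p) fails. ✗
3: successors {2, 3}; ~((~r -> ~p) -> ~p) there: 2:F, 3:F. ✗
4: successors {4}; ~((~r -> ~p) -> ~p) there: 4:T. ✓
5: successors {4, 6}; ~((~r -> ~p) -> ~p) there: 4:T, 6:F. ✓
6: successors {3}; ~((~r -> ~p) -> ~p) there: 3:F. ✗
7: successors {7}; ~((~r -> ~p) -> ~p) there: 7:F. ✗

{4, 5}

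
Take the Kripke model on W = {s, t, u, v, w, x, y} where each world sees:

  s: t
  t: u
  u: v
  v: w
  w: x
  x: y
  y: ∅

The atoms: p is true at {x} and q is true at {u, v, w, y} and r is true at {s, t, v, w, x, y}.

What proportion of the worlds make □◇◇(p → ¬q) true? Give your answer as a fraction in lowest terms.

s: successors {t}; ◇◇(p → ¬q) there: t:T. ✓
t: successors {u}; ◇◇(p → ¬q) there: u:T. ✓
u: successors {v}; ◇◇(p → ¬q) there: v:T. ✓
v: successors {w}; ◇◇(p → ¬q) there: w:T. ✓
w: successors {x}; ◇◇(p → ¬q) there: x:F. ✗
x: successors {y}; ◇◇(p → ¬q) there: y:F. ✗
y: no successors, so □◇◇(p → ¬q) holds vacuously. ✓
That's 5 of 7 worlds, so 5/7.

5/7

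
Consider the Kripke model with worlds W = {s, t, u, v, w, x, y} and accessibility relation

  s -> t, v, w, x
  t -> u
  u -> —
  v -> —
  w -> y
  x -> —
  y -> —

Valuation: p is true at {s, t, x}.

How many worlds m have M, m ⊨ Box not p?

s: successors {t, v, w, x}; not p there: t:F, v:T, w:T, x:F. ✗
t: successors {u}; not p there: u:T. ✓
u: no successors, so Box not p holds vacuously. ✓
v: no successors, so Box not p holds vacuously. ✓
w: successors {y}; not p there: y:T. ✓
x: no successors, so Box not p holds vacuously. ✓
y: no successors, so Box not p holds vacuously. ✓
Satisfying worlds: {t, u, v, w, x, y}.

6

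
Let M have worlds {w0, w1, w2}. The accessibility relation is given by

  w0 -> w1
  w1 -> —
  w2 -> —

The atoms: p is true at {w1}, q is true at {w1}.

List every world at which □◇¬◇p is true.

w0: successors {w1}; ◇¬◇p there: w1:F. ✗
w1: no successors, so □◇¬◇p holds vacuously. ✓
w2: no successors, so □◇¬◇p holds vacuously. ✓

{w1, w2}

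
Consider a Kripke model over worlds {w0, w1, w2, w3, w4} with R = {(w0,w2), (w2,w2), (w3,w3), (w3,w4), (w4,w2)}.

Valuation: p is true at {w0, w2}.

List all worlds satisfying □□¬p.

{w1}

w0: successors {w2}; □¬p there: w2:F. ✗
w1: no successors, so □□¬p holds vacuously. ✓
w2: successors {w2}; □¬p there: w2:F. ✗
w3: successors {w3, w4}; □¬p there: w3:T, w4:F. ✗
w4: successors {w2}; □¬p there: w2:F. ✗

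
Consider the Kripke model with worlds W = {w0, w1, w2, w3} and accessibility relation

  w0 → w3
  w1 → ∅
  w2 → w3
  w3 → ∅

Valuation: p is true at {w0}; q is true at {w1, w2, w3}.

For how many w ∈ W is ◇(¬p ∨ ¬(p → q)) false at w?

w0: successors {w3}; ¬p ∨ ¬(p → q) there: w3:T. ✓
w1: no successors, so ◇(¬p ∨ ¬(p → q)) fails. ✗
w2: successors {w3}; ¬p ∨ ¬(p → q) there: w3:T. ✓
w3: no successors, so ◇(¬p ∨ ¬(p → q)) fails. ✗
Satisfying worlds: {w0, w2}.
So ◇(¬p ∨ ¬(p → q)) fails at the other 2 worlds.

2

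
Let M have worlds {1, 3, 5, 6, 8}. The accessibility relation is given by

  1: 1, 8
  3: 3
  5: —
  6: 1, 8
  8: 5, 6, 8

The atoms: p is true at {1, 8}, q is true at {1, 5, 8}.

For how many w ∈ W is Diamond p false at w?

2

1: successors {1, 8}; p there: 1:T, 8:T. ✓
3: successors {3}; p there: 3:F. ✗
5: no successors, so Diamond p fails. ✗
6: successors {1, 8}; p there: 1:T, 8:T. ✓
8: successors {5, 6, 8}; p there: 5:F, 6:F, 8:T. ✓
Satisfying worlds: {1, 6, 8}.
So Diamond p fails at the other 2 worlds.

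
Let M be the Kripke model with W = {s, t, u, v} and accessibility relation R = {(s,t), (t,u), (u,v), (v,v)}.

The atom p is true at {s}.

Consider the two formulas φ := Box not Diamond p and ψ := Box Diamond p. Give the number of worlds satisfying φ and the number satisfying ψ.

4 and 0

For Box not Diamond p:
s: successors {t}; not Diamond p there: t:T. ✓
t: successors {u}; not Diamond p there: u:T. ✓
u: successors {v}; not Diamond p there: v:T. ✓
v: successors {v}; not Diamond p there: v:T. ✓
— 4 worlds.
For Box Diamond p:
s: successors {t}; Diamond p there: t:F. ✗
t: successors {u}; Diamond p there: u:F. ✗
u: successors {v}; Diamond p there: v:F. ✗
v: successors {v}; Diamond p there: v:F. ✗
— 0 worlds.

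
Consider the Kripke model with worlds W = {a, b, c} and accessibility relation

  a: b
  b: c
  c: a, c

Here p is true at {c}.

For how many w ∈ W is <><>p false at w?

0

a: successors {b}; <>p there: b:T. ✓
b: successors {c}; <>p there: c:T. ✓
c: successors {a, c}; <>p there: a:F, c:T. ✓
Satisfying worlds: {a, b, c}.
So <><>p fails at the other 0 worlds.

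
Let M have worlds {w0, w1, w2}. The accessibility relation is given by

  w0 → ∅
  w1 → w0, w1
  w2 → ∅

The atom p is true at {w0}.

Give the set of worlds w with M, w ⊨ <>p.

w0: no successors, so <>p fails. ✗
w1: successors {w0, w1}; p there: w0:T, w1:F. ✓
w2: no successors, so <>p fails. ✗

{w1}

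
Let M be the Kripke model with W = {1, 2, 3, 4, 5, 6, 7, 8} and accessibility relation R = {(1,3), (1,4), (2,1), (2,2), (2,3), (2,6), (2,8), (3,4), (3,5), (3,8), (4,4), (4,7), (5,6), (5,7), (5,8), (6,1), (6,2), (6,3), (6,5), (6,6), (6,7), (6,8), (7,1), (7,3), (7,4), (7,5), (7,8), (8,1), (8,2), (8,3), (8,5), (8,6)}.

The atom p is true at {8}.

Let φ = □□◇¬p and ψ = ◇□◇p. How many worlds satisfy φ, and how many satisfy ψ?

For □□◇¬p:
1: successors {3, 4}; □◇¬p there: 3:T, 4:T. ✓
2: successors {1, 2, 3, 6, 8}; □◇¬p there: 1:T, 2:T, 3:T, 6:T, 8:T. ✓
3: successors {4, 5, 8}; □◇¬p there: 4:T, 5:T, 8:T. ✓
4: successors {4, 7}; □◇¬p there: 4:T, 7:T. ✓
5: successors {6, 7, 8}; □◇¬p there: 6:T, 7:T, 8:T. ✓
6: successors {1, 2, 3, 5, 6, 7, 8}; □◇¬p there: 1:T, 2:T, 3:T, 5:T, 6:T, 7:T, 8:T. ✓
7: successors {1, 3, 4, 5, 8}; □◇¬p there: 1:T, 3:T, 4:T, 5:T, 8:T. ✓
8: successors {1, 2, 3, 5, 6}; □◇¬p there: 1:T, 2:T, 3:T, 5:T, 6:T. ✓
— 8 worlds.
For ◇□◇p:
1: successors {3, 4}; □◇p there: 3:F, 4:F. ✗
2: successors {1, 2, 3, 6, 8}; □◇p there: 1:F, 2:F, 3:F, 6:F, 8:F. ✗
3: successors {4, 5, 8}; □◇p there: 4:F, 5:F, 8:F. ✗
4: successors {4, 7}; □◇p there: 4:F, 7:F. ✗
5: successors {6, 7, 8}; □◇p there: 6:F, 7:F, 8:F. ✗
6: successors {1, 2, 3, 5, 6, 7, 8}; □◇p there: 1:F, 2:F, 3:F, 5:F, 6:F, 7:F, 8:F. ✗
7: successors {1, 3, 4, 5, 8}; □◇p there: 1:F, 3:F, 4:F, 5:F, 8:F. ✗
8: successors {1, 2, 3, 5, 6}; □◇p there: 1:F, 2:F, 3:F, 5:F, 6:F. ✗
— 0 worlds.

8 and 0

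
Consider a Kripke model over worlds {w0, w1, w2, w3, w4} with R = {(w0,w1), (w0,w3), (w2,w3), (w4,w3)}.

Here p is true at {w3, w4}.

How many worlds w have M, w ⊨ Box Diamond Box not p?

2

w0: successors {w1, w3}; Diamond Box not p there: w1:F, w3:F. ✗
w1: no successors, so Box Diamond Box not p holds vacuously. ✓
w2: successors {w3}; Diamond Box not p there: w3:F. ✗
w3: no successors, so Box Diamond Box not p holds vacuously. ✓
w4: successors {w3}; Diamond Box not p there: w3:F. ✗
Satisfying worlds: {w1, w3}.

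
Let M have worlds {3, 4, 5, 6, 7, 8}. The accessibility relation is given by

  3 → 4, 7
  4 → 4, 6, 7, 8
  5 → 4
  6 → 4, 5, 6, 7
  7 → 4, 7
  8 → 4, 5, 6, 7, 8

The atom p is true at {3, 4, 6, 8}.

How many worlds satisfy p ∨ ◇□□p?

3: p is T, ◇□□p is F. ✓
4: p is T, ◇□□p is F. ✓
5: p is F, ◇□□p is F. ✗
6: p is T, ◇□□p is F. ✓
7: p is F, ◇□□p is F. ✗
8: p is T, ◇□□p is F. ✓
Satisfying worlds: {3, 4, 6, 8}.

4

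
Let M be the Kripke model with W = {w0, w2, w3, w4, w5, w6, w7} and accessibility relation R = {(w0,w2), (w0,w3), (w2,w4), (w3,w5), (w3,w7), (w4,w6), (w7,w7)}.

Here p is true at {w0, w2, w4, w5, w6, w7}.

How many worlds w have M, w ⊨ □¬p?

w0: successors {w2, w3}; ¬p there: w2:F, w3:T. ✗
w2: successors {w4}; ¬p there: w4:F. ✗
w3: successors {w5, w7}; ¬p there: w5:F, w7:F. ✗
w4: successors {w6}; ¬p there: w6:F. ✗
w5: no successors, so □¬p holds vacuously. ✓
w6: no successors, so □¬p holds vacuously. ✓
w7: successors {w7}; ¬p there: w7:F. ✗
Satisfying worlds: {w5, w6}.

2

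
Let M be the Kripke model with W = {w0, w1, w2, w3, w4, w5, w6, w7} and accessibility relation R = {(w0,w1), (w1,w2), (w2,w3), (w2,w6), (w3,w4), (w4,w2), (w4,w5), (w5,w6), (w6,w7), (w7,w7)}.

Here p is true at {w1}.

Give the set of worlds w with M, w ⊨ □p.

{w0}

w0: successors {w1}; p there: w1:T. ✓
w1: successors {w2}; p there: w2:F. ✗
w2: successors {w3, w6}; p there: w3:F, w6:F. ✗
w3: successors {w4}; p there: w4:F. ✗
w4: successors {w2, w5}; p there: w2:F, w5:F. ✗
w5: successors {w6}; p there: w6:F. ✗
w6: successors {w7}; p there: w7:F. ✗
w7: successors {w7}; p there: w7:F. ✗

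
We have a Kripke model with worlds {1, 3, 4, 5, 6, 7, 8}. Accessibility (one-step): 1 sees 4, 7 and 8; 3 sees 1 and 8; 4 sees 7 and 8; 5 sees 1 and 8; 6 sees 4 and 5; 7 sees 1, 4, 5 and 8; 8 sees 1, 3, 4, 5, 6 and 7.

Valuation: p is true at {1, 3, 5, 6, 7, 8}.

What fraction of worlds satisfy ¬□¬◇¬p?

1: □¬◇¬p is F. ✓
3: □¬◇¬p is F. ✓
4: □¬◇¬p is F. ✓
5: □¬◇¬p is F. ✓
6: □¬◇¬p is T. ✗
7: □¬◇¬p is F. ✓
8: □¬◇¬p is F. ✓
That's 6 of 7 worlds, so 6/7.

6/7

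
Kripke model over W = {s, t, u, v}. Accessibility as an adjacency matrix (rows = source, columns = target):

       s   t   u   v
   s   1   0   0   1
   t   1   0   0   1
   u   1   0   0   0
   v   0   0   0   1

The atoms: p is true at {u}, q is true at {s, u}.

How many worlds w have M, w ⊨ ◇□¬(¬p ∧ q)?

s: successors {s, v}; □¬(¬p ∧ q) there: s:F, v:T. ✓
t: successors {s, v}; □¬(¬p ∧ q) there: s:F, v:T. ✓
u: successors {s}; □¬(¬p ∧ q) there: s:F. ✗
v: successors {v}; □¬(¬p ∧ q) there: v:T. ✓
Satisfying worlds: {s, t, v}.

3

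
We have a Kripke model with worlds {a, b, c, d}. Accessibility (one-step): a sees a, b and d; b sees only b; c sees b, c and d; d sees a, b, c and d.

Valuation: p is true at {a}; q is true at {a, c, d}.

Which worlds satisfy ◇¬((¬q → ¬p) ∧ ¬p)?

a: successors {a, b, d}; ¬((¬q → ¬p) ∧ ¬p) there: a:T, b:F, d:F. ✓
b: successors {b}; ¬((¬q → ¬p) ∧ ¬p) there: b:F. ✗
c: successors {b, c, d}; ¬((¬q → ¬p) ∧ ¬p) there: b:F, c:F, d:F. ✗
d: successors {a, b, c, d}; ¬((¬q → ¬p) ∧ ¬p) there: a:T, b:F, c:F, d:F. ✓

{a, d}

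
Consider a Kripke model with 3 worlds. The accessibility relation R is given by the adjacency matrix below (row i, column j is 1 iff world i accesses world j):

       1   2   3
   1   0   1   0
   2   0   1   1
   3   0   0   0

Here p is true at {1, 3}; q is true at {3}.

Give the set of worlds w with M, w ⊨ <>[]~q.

{2}

1: successors {2}; []~q there: 2:F. ✗
2: successors {2, 3}; []~q there: 2:F, 3:T. ✓
3: no successors, so <>[]~q fails. ✗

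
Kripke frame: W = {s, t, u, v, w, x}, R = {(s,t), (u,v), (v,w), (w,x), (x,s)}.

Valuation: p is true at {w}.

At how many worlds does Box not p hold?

s: successors {t}; not p there: t:T. ✓
t: no successors, so Box not p holds vacuously. ✓
u: successors {v}; not p there: v:T. ✓
v: successors {w}; not p there: w:F. ✗
w: successors {x}; not p there: x:T. ✓
x: successors {s}; not p there: s:T. ✓
Satisfying worlds: {s, t, u, w, x}.

5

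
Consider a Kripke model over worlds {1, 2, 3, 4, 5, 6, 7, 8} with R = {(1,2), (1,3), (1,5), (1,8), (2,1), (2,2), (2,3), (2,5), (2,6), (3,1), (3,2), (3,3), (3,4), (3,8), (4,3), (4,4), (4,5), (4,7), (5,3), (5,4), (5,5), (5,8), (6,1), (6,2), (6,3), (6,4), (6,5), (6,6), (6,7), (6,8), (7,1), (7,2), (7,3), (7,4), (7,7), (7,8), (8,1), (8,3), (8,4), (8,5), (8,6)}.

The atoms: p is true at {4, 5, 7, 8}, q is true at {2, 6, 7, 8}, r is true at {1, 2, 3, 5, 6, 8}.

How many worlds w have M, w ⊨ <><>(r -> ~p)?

8

1: successors {2, 3, 5, 8}; <>(r -> ~p) there: 2:T, 3:T, 5:T, 8:T. ✓
2: successors {1, 2, 3, 5, 6}; <>(r -> ~p) there: 1:T, 2:T, 3:T, 5:T, 6:T. ✓
3: successors {1, 2, 3, 4, 8}; <>(r -> ~p) there: 1:T, 2:T, 3:T, 4:T, 8:T. ✓
4: successors {3, 4, 5, 7}; <>(r -> ~p) there: 3:T, 4:T, 5:T, 7:T. ✓
5: successors {3, 4, 5, 8}; <>(r -> ~p) there: 3:T, 4:T, 5:T, 8:T. ✓
6: successors {1, 2, 3, 4, 5, 6, 7, 8}; <>(r -> ~p) there: 1:T, 2:T, 3:T, 4:T, 5:T, 6:T, 7:T, 8:T. ✓
7: successors {1, 2, 3, 4, 7, 8}; <>(r -> ~p) there: 1:T, 2:T, 3:T, 4:T, 7:T, 8:T. ✓
8: successors {1, 3, 4, 5, 6}; <>(r -> ~p) there: 1:T, 3:T, 4:T, 5:T, 6:T. ✓
Satisfying worlds: {1, 2, 3, 4, 5, 6, 7, 8}.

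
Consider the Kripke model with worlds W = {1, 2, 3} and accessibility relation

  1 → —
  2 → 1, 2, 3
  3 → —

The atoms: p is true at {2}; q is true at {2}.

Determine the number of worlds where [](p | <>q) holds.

1: no successors, so [](p | <>q) holds vacuously. ✓
2: successors {1, 2, 3}; p | <>q there: 1:F, 2:T, 3:F. ✗
3: no successors, so [](p | <>q) holds vacuously. ✓
Satisfying worlds: {1, 3}.

2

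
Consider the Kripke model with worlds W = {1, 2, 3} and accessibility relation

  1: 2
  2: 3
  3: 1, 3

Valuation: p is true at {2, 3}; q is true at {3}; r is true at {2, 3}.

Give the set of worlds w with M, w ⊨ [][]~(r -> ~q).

1: successors {2}; []~(r -> ~q) there: 2:T. ✓
2: successors {3}; []~(r -> ~q) there: 3:F. ✗
3: successors {1, 3}; []~(r -> ~q) there: 1:F, 3:F. ✗

{1}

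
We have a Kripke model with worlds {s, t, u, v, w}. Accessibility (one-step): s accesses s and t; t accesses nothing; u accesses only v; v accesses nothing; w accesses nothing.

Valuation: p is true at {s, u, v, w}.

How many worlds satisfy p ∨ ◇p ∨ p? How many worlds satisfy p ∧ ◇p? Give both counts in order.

For p ∨ ◇p ∨ p:
s: p is T, ◇p ∨ p is T. ✓
t: p is F, ◇p ∨ p is F. ✗
u: p is T, ◇p ∨ p is T. ✓
v: p is T, ◇p ∨ p is T. ✓
w: p is T, ◇p ∨ p is T. ✓
— 4 worlds.
For p ∧ ◇p:
s: p is T, ◇p is T. ✓
t: p is F, ◇p is F. ✗
u: p is T, ◇p is T. ✓
v: p is T, ◇p is F. ✗
w: p is T, ◇p is F. ✗
— 2 worlds.

4 and 2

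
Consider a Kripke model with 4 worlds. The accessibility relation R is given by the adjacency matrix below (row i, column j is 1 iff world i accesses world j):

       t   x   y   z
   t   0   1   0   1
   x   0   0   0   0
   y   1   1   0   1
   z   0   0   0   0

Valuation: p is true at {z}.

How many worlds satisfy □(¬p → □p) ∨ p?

t: □(¬p → □p) is T, p is F. ✓
x: □(¬p → □p) is T, p is F. ✓
y: □(¬p → □p) is F, p is F. ✗
z: □(¬p → □p) is T, p is T. ✓
Satisfying worlds: {t, x, z}.

3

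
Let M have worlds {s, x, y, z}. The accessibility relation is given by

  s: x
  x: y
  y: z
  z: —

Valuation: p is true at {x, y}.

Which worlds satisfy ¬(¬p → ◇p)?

s: ¬p → ◇p is T. ✗
x: ¬p → ◇p is T. ✗
y: ¬p → ◇p is T. ✗
z: ¬p → ◇p is F. ✓

{z}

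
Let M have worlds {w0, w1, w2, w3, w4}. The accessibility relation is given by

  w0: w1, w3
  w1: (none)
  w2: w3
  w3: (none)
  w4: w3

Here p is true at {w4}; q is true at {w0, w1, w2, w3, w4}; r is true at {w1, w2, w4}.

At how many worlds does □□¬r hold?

w0: successors {w1, w3}; □¬r there: w1:T, w3:T. ✓
w1: no successors, so □□¬r holds vacuously. ✓
w2: successors {w3}; □¬r there: w3:T. ✓
w3: no successors, so □□¬r holds vacuously. ✓
w4: successors {w3}; □¬r there: w3:T. ✓
Satisfying worlds: {w0, w1, w2, w3, w4}.

5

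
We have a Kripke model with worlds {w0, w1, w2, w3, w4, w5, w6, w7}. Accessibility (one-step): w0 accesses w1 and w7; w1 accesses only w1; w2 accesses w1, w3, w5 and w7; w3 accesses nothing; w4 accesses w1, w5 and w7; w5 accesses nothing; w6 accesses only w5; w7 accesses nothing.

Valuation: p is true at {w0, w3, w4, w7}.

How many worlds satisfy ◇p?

3

w0: successors {w1, w7}; p there: w1:F, w7:T. ✓
w1: successors {w1}; p there: w1:F. ✗
w2: successors {w1, w3, w5, w7}; p there: w1:F, w3:T, w5:F, w7:T. ✓
w3: no successors, so ◇p fails. ✗
w4: successors {w1, w5, w7}; p there: w1:F, w5:F, w7:T. ✓
w5: no successors, so ◇p fails. ✗
w6: successors {w5}; p there: w5:F. ✗
w7: no successors, so ◇p fails. ✗
Satisfying worlds: {w0, w2, w4}.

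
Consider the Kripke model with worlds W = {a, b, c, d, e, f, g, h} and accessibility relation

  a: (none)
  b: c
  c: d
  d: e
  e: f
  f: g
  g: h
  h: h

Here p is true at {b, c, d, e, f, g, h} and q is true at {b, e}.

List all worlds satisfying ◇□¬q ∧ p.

{b, d, e, f, g, h}

a: ◇□¬q is F, p is F. ✗
b: ◇□¬q is T, p is T. ✓
c: ◇□¬q is F, p is T. ✗
d: ◇□¬q is T, p is T. ✓
e: ◇□¬q is T, p is T. ✓
f: ◇□¬q is T, p is T. ✓
g: ◇□¬q is T, p is T. ✓
h: ◇□¬q is T, p is T. ✓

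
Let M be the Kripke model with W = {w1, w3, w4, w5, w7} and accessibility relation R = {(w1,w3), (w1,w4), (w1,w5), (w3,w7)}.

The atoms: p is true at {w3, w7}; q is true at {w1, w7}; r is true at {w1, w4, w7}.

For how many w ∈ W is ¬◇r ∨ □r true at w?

w1: ¬◇r is F, □r is F. ✗
w3: ¬◇r is F, □r is T. ✓
w4: ¬◇r is T, □r is T. ✓
w5: ¬◇r is T, □r is T. ✓
w7: ¬◇r is T, □r is T. ✓
Satisfying worlds: {w3, w4, w5, w7}.

4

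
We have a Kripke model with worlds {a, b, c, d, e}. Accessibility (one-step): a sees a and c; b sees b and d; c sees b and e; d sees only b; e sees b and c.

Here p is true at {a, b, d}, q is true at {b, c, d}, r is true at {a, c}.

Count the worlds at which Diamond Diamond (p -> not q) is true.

3

a: successors {a, c}; Diamond (p -> not q) there: a:T, c:T. ✓
b: successors {b, d}; Diamond (p -> not q) there: b:F, d:F. ✗
c: successors {b, e}; Diamond (p -> not q) there: b:F, e:T. ✓
d: successors {b}; Diamond (p -> not q) there: b:F. ✗
e: successors {b, c}; Diamond (p -> not q) there: b:F, c:T. ✓
Satisfying worlds: {a, c, e}.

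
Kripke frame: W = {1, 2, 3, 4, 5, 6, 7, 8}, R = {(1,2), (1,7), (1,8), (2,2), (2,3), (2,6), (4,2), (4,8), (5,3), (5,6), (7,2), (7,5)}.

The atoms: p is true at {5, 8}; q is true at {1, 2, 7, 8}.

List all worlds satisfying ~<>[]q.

{3, 6, 7, 8}

1: <>[]q is T. ✗
2: <>[]q is T. ✗
3: <>[]q is F. ✓
4: <>[]q is T. ✗
5: <>[]q is T. ✗
6: <>[]q is F. ✓
7: <>[]q is F. ✓
8: <>[]q is F. ✓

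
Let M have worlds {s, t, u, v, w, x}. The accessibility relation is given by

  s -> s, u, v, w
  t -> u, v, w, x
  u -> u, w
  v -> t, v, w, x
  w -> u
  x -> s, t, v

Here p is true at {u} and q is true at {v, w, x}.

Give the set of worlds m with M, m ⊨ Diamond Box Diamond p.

s: successors {s, u, v, w}; Box Diamond p there: s:F, u:T, v:F, w:T. ✓
t: successors {u, v, w, x}; Box Diamond p there: u:T, v:F, w:T, x:F. ✓
u: successors {u, w}; Box Diamond p there: u:T, w:T. ✓
v: successors {t, v, w, x}; Box Diamond p there: t:F, v:F, w:T, x:F. ✓
w: successors {u}; Box Diamond p there: u:T. ✓
x: successors {s, t, v}; Box Diamond p there: s:F, t:F, v:F. ✗

{s, t, u, v, w}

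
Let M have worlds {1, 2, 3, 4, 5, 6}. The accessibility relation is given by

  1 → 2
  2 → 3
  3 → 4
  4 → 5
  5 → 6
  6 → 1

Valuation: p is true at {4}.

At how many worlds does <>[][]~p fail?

1

1: successors {2}; [][]~p there: 2:F. ✗
2: successors {3}; [][]~p there: 3:T. ✓
3: successors {4}; [][]~p there: 4:T. ✓
4: successors {5}; [][]~p there: 5:T. ✓
5: successors {6}; [][]~p there: 6:T. ✓
6: successors {1}; [][]~p there: 1:T. ✓
Satisfying worlds: {2, 3, 4, 5, 6}.
So <>[][]~p fails at the other 1 world.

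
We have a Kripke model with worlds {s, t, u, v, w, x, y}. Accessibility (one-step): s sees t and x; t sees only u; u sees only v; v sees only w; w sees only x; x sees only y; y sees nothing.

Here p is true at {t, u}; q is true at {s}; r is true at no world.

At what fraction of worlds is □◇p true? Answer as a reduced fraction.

s: successors {t, x}; ◇p there: t:T, x:F. ✗
t: successors {u}; ◇p there: u:F. ✗
u: successors {v}; ◇p there: v:F. ✗
v: successors {w}; ◇p there: w:F. ✗
w: successors {x}; ◇p there: x:F. ✗
x: successors {y}; ◇p there: y:F. ✗
y: no successors, so □◇p holds vacuously. ✓
That's 1 of 7 worlds, so 1/7.

1/7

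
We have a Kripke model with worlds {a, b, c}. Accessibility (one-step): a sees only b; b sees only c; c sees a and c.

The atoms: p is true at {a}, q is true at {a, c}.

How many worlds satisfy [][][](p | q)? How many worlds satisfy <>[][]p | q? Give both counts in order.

1 and 2

For [][][](p | q):
a: successors {b}; [][](p | q) there: b:T. ✓
b: successors {c}; [][](p | q) there: c:F. ✗
c: successors {a, c}; [][](p | q) there: a:T, c:F. ✗
— 1 world.
For <>[][]p | q:
a: <>[][]p is F, q is T. ✓
b: <>[][]p is F, q is F. ✗
c: <>[][]p is F, q is T. ✓
— 2 worlds.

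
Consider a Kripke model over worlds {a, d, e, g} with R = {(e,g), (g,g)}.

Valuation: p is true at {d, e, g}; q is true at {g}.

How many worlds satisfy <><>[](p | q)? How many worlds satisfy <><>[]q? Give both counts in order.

2 and 2

For <><>[](p | q):
a: no successors, so <><>[](p | q) fails. ✗
d: no successors, so <><>[](p | q) fails. ✗
e: successors {g}; <>[](p | q) there: g:T. ✓
g: successors {g}; <>[](p | q) there: g:T. ✓
— 2 worlds.
For <><>[]q:
a: no successors, so <><>[]q fails. ✗
d: no successors, so <><>[]q fails. ✗
e: successors {g}; <>[]q there: g:T. ✓
g: successors {g}; <>[]q there: g:T. ✓
— 2 worlds.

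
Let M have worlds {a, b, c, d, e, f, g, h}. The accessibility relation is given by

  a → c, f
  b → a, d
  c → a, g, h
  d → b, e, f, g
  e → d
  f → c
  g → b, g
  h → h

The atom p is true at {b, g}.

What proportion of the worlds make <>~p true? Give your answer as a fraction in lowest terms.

a: successors {c, f}; ~p there: c:T, f:T. ✓
b: successors {a, d}; ~p there: a:T, d:T. ✓
c: successors {a, g, h}; ~p there: a:T, g:F, h:T. ✓
d: successors {b, e, f, g}; ~p there: b:F, e:T, f:T, g:F. ✓
e: successors {d}; ~p there: d:T. ✓
f: successors {c}; ~p there: c:T. ✓
g: successors {b, g}; ~p there: b:F, g:F. ✗
h: successors {h}; ~p there: h:T. ✓
That's 7 of 8 worlds, so 7/8.

7/8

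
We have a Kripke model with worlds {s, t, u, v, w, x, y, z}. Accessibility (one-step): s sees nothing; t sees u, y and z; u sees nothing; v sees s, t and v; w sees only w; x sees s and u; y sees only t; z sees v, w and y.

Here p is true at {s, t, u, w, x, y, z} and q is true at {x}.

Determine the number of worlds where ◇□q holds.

3

s: no successors, so ◇□q fails. ✗
t: successors {u, y, z}; □q there: u:T, y:F, z:F. ✓
u: no successors, so ◇□q fails. ✗
v: successors {s, t, v}; □q there: s:T, t:F, v:F. ✓
w: successors {w}; □q there: w:F. ✗
x: successors {s, u}; □q there: s:T, u:T. ✓
y: successors {t}; □q there: t:F. ✗
z: successors {v, w, y}; □q there: v:F, w:F, y:F. ✗
Satisfying worlds: {t, v, x}.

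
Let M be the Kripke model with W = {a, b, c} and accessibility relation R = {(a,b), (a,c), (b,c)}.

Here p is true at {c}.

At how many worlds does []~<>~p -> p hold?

a: []~<>~p is T, p is F. ✗
b: []~<>~p is T, p is F. ✗
c: []~<>~p is T, p is T. ✓
Satisfying worlds: {c}.

1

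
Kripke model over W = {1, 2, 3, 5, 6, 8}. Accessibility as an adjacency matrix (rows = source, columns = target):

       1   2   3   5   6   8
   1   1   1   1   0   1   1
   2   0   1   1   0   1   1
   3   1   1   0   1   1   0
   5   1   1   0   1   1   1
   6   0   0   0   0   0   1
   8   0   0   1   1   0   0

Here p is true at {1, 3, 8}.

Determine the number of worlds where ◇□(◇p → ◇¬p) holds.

1: successors {1, 2, 3, 6, 8}; □(◇p → ◇¬p) there: 1:F, 2:F, 3:F, 6:T, 8:T. ✓
2: successors {2, 3, 6, 8}; □(◇p → ◇¬p) there: 2:F, 3:F, 6:T, 8:T. ✓
3: successors {1, 2, 5, 6}; □(◇p → ◇¬p) there: 1:F, 2:F, 5:F, 6:T. ✓
5: successors {1, 2, 5, 6, 8}; □(◇p → ◇¬p) there: 1:F, 2:F, 5:F, 6:T, 8:T. ✓
6: successors {8}; □(◇p → ◇¬p) there: 8:T. ✓
8: successors {3, 5}; □(◇p → ◇¬p) there: 3:F, 5:F. ✗
Satisfying worlds: {1, 2, 3, 5, 6}.

5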